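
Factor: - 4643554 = - 2^1 * 347^1 *6691^1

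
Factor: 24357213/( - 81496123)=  - 3^3*83^( - 1)*313^( - 1)*3137^( -1)*902119^1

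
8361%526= 471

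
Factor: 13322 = 2^1*6661^1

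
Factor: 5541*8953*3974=197144469102 = 2^1 * 3^1*7^1*1279^1*1847^1*1987^1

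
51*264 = 13464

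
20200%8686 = 2828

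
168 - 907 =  - 739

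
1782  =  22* 81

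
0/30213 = 0= 0.00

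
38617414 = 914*42251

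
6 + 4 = 10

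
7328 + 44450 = 51778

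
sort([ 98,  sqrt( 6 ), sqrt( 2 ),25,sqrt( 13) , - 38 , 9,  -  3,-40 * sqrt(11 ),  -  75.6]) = [-40 *sqrt(11 ), - 75.6, - 38, - 3,sqrt(2) , sqrt ( 6),sqrt( 13 ) , 9,25 , 98]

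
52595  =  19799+32796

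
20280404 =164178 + 20116226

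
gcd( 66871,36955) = 1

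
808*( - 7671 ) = -6198168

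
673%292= 89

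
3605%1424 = 757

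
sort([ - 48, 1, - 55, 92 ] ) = [ - 55, - 48, 1, 92] 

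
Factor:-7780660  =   - 2^2 * 5^1*563^1 * 691^1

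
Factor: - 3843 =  - 3^2* 7^1*61^1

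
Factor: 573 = 3^1*191^1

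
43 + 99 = 142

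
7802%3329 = 1144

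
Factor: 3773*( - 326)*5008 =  - 6159829984 = -2^5 * 7^3*11^1 * 163^1*313^1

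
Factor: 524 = 2^2*131^1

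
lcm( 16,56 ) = 112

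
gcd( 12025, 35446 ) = 37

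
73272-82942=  - 9670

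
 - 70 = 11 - 81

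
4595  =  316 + 4279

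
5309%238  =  73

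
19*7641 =145179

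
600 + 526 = 1126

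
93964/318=295+77/159 = 295.48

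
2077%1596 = 481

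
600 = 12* 50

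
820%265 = 25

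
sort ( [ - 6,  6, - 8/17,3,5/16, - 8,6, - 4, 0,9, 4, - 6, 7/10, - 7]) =[ - 8,-7,- 6,  -  6, - 4, - 8/17, 0, 5/16, 7/10, 3,4, 6,6,9 ]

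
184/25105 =184/25105  =  0.01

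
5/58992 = 5/58992 = 0.00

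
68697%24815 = 19067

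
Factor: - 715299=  - 3^1 *13^1*18341^1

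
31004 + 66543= 97547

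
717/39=18 + 5/13= 18.38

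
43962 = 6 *7327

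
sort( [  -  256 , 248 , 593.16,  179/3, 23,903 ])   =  [ - 256,23 , 179/3,248, 593.16,903 ]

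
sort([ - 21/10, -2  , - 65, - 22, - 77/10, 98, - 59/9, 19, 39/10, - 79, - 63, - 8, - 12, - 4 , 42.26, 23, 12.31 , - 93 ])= [-93 , - 79,-65,  -  63, - 22, - 12,-8, - 77/10, - 59/9, - 4, - 21/10, - 2 , 39/10,12.31, 19, 23, 42.26, 98]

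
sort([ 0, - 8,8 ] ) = [ - 8, 0,  8] 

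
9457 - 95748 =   -  86291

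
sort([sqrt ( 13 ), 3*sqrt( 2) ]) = [sqrt( 13), 3*sqrt( 2 ) ]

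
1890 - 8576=-6686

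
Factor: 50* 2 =100= 2^2*5^2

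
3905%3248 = 657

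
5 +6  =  11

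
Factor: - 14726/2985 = - 74/15= - 2^1*3^ ( - 1 )*5^( - 1 ) * 37^1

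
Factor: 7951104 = 2^8*3^2*7^1*17^1*29^1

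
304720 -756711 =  - 451991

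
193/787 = 193/787 = 0.25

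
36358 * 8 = 290864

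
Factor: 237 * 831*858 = 2^1*3^3 * 11^1*13^1*79^1*277^1 = 168980526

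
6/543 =2/181= 0.01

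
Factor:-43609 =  - 43609^1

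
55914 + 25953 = 81867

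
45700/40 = 2285/2 = 1142.50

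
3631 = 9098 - 5467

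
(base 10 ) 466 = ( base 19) 15A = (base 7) 1234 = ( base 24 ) JA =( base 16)1d2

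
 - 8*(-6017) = 48136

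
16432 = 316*52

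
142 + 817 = 959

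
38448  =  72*534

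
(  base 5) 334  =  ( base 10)94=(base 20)4E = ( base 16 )5e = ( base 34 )2q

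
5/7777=5/7777 = 0.00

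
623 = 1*623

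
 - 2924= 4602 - 7526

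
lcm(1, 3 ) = 3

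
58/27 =2+4/27 = 2.15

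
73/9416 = 73/9416 = 0.01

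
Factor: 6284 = 2^2 * 1571^1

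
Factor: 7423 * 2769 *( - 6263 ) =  - 3^1  *  13^2*71^1*571^1*6263^1 = - 128731499481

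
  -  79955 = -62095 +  - 17860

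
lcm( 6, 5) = 30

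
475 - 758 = -283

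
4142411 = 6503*637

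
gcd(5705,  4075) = 815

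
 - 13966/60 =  - 6983/30 = - 232.77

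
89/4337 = 89/4337 = 0.02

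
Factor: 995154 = 2^1*3^1*61^1 * 2719^1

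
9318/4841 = 1 + 4477/4841 = 1.92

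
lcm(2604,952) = 88536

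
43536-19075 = 24461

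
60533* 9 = 544797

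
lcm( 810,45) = 810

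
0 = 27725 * 0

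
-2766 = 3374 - 6140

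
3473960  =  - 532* (-6530)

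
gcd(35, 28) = 7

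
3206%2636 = 570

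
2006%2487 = 2006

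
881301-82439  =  798862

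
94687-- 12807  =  107494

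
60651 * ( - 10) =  - 606510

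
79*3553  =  280687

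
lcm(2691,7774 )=69966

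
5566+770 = 6336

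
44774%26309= 18465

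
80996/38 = 2131 + 9/19= 2131.47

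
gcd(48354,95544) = 6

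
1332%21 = 9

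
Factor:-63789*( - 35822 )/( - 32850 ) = -380841593/5475 =- 3^(-1)*5^(-2)*11^1*73^( - 1) * 1933^1*17911^1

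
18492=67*276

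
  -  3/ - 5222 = 3/5222 = 0.00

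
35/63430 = 7/12686 = 0.00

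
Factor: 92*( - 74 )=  - 6808=- 2^3*23^1*37^1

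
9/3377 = 9/3377 = 0.00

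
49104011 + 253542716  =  302646727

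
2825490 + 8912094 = 11737584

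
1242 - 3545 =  - 2303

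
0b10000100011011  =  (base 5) 232400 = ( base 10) 8475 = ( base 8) 20433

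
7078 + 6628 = 13706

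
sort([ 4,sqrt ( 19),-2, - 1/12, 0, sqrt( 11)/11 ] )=[ - 2 , - 1/12 , 0,  sqrt( 11)/11, 4,  sqrt(19)]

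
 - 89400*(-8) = 715200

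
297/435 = 99/145 = 0.68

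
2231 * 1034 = 2306854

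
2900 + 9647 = 12547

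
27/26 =1+1/26=1.04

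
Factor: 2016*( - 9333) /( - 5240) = 2351916/655=2^2*3^4*5^( - 1)*7^1*17^1 * 61^1*131^( - 1)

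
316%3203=316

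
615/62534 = 615/62534 = 0.01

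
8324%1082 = 750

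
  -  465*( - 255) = 118575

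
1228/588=2 + 13/147 = 2.09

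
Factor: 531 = 3^2*59^1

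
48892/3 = 16297+1/3 =16297.33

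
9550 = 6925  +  2625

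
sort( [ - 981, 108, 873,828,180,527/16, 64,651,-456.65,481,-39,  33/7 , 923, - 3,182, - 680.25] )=[  -  981, - 680.25, - 456.65, - 39, - 3, 33/7, 527/16,64, 108, 180, 182, 481, 651 , 828, 873,  923 ]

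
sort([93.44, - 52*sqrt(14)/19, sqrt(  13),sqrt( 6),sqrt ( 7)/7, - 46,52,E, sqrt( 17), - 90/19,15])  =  [ - 46,-52*sqrt( 14)/19,-90/19, sqrt( 7)/7 , sqrt( 6 ), E, sqrt( 13), sqrt(17 ),  15, 52,93.44] 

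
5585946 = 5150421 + 435525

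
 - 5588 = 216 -5804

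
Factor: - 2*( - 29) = 2^1 * 29^1 = 58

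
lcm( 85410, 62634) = 939510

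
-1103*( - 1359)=1498977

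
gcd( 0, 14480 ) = 14480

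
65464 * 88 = 5760832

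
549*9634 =5289066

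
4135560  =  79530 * 52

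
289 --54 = 343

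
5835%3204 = 2631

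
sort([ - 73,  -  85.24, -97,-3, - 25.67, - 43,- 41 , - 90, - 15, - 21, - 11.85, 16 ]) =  [ - 97, - 90, - 85.24, - 73, - 43, - 41, - 25.67, - 21, - 15, - 11.85, - 3, 16]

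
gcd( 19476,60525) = 9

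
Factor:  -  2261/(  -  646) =2^( - 1)*7^1=7/2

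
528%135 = 123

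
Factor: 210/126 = 3^( - 1)*5^1  =  5/3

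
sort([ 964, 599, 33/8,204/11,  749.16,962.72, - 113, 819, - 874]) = [ - 874, - 113, 33/8, 204/11, 599, 749.16, 819, 962.72,964]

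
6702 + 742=7444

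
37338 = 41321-3983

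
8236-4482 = 3754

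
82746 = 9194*9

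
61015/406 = 150 + 115/406 = 150.28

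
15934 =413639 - 397705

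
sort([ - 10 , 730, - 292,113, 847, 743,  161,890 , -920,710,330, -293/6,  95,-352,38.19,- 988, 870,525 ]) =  [ -988,-920,- 352,- 292, - 293/6, - 10,  38.19, 95, 113,161, 330, 525,710,730,743,847, 870,890]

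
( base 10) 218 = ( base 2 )11011010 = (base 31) 71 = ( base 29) 7F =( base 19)B9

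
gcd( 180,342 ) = 18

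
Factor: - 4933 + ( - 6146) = -3^2*1231^1 = - 11079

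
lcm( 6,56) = 168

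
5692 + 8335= 14027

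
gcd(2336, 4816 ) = 16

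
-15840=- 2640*6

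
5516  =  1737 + 3779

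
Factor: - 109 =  - 109^1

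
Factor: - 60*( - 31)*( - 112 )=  -208320  =  -  2^6*3^1*5^1*7^1*31^1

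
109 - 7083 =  - 6974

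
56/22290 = 28/11145 = 0.00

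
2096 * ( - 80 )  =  - 167680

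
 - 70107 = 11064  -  81171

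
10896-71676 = - 60780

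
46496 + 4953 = 51449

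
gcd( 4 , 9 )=1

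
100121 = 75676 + 24445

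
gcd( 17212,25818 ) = 8606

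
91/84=13/12 = 1.08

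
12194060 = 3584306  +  8609754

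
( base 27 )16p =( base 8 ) 1624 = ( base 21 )21d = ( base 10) 916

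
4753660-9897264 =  - 5143604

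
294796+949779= 1244575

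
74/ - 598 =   -  1  +  262/299 = - 0.12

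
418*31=12958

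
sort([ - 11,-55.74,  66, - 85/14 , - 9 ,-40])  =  [ - 55.74,-40,  -  11,-9 ,  -  85/14, 66]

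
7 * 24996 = 174972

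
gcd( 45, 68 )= 1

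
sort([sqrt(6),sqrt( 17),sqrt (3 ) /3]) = [ sqrt ( 3)/3, sqrt( 6 ), sqrt( 17)]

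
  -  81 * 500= - 40500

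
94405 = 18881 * 5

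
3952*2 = 7904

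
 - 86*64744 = - 5567984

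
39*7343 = 286377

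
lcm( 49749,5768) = 397992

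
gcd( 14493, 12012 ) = 3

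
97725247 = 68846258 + 28878989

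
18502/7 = 18502/7 = 2643.14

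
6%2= 0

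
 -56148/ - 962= 58 + 176/481 = 58.37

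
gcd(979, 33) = 11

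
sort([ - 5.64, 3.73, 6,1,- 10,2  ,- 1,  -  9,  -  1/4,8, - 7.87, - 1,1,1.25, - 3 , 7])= [ -10,- 9,  -  7.87, - 5.64, - 3, - 1,- 1, - 1/4,1,1,  1.25,  2,3.73,6,7,  8] 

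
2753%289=152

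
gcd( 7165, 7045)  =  5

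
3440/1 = 3440 = 3440.00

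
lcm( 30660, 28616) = 429240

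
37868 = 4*9467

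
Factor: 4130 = 2^1*5^1*7^1* 59^1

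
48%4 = 0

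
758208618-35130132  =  723078486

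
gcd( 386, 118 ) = 2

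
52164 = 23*2268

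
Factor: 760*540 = 410400 = 2^5*3^3*5^2*19^1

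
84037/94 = 84037/94 =894.01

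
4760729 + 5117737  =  9878466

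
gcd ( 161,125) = 1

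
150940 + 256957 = 407897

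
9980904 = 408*24463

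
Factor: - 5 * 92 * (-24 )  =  11040= 2^5*3^1 * 5^1*23^1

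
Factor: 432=2^4 * 3^3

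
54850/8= 27425/4= 6856.25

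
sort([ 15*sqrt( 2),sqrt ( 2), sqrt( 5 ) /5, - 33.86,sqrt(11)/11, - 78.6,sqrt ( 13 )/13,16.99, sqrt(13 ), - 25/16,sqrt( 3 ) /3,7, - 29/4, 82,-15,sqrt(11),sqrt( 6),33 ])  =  [ - 78.6, - 33.86, - 15 , - 29/4, - 25/16,sqrt(13 )/13, sqrt( 11)/11,sqrt( 5 )/5,sqrt( 3 ) /3,sqrt ( 2),sqrt(  6),sqrt( 11) , sqrt(13) , 7, 16.99,  15*sqrt(2 ),33,82]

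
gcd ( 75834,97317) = 99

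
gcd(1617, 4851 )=1617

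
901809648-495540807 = 406268841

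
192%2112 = 192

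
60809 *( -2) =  - 121618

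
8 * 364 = 2912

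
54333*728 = 39554424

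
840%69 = 12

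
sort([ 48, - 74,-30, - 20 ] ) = [ - 74 ,-30, - 20 , 48] 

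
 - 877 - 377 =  - 1254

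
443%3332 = 443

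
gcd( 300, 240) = 60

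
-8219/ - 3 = 8219/3 = 2739.67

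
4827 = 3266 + 1561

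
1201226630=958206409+243020221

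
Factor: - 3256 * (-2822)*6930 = 2^5*3^2*5^1*7^1*11^2*17^1*37^1*83^1 = 63675833760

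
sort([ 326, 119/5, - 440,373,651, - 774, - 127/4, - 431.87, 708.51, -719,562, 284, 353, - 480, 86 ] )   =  [ - 774, - 719, - 480,-440,  -  431.87,- 127/4, 119/5,86, 284, 326,  353,373,  562 , 651,708.51 ]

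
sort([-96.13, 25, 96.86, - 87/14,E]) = [ - 96.13,  -  87/14,E,25, 96.86 ] 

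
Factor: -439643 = -41^1 * 10723^1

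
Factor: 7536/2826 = 8/3 = 2^3*3^( - 1)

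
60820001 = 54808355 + 6011646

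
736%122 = 4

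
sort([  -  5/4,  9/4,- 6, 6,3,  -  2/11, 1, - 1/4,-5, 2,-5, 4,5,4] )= [-6,-5,  -  5, -5/4, - 1/4,  -  2/11,  1, 2, 9/4, 3,  4,4,5, 6]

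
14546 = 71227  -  56681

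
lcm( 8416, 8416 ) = 8416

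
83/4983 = 83/4983= 0.02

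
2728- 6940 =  - 4212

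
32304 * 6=193824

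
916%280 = 76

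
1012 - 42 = 970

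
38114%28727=9387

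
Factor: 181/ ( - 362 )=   -1/2= - 2^( - 1)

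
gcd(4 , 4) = 4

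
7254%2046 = 1116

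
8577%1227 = 1215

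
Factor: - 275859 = -3^3*17^1*601^1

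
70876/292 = 242 + 53/73  =  242.73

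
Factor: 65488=2^4*4093^1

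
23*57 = 1311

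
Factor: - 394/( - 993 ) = 2^1*3^(- 1)*197^1*331^( -1) 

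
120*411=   49320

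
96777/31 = 96777/31 = 3121.84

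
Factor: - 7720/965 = - 8 = - 2^3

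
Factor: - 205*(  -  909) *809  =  150753105 = 3^2*5^1 * 41^1 * 101^1*809^1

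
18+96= 114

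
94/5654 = 47/2827 = 0.02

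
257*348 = 89436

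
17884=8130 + 9754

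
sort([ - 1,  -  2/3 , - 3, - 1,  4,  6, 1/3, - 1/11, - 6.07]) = [ - 6.07,  -  3  ,-1, - 1, - 2/3,-1/11,1/3, 4,6]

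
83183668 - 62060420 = 21123248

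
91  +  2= 93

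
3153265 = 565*5581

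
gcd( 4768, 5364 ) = 596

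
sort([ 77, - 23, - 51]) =[-51, - 23,  77 ]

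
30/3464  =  15/1732 = 0.01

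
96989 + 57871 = 154860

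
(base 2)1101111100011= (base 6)53015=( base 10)7139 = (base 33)6IB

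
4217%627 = 455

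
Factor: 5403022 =2^1*23^1 * 73^1 * 1609^1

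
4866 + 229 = 5095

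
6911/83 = 6911/83 = 83.27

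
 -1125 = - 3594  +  2469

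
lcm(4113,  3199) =28791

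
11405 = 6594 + 4811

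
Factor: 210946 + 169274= 380220= 2^2*3^1 * 5^1*6337^1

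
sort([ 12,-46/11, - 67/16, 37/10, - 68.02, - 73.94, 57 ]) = [ - 73.94,  -  68.02, - 67/16, - 46/11,37/10,12,57]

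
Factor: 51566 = 2^1*19^1*23^1*59^1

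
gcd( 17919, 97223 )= 1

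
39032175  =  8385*4655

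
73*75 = 5475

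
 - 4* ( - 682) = 2728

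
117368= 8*14671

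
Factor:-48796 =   -  2^2*11^1*1109^1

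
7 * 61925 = 433475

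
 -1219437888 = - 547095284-672342604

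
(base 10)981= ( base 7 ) 2601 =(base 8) 1725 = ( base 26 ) 1bj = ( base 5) 12411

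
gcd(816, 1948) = 4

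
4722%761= 156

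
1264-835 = 429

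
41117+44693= 85810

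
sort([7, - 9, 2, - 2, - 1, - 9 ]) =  [-9, - 9, - 2, - 1, 2,7 ]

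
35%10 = 5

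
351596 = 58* 6062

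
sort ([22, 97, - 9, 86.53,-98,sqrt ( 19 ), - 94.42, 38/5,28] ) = [ - 98,  -  94.42, -9,sqrt ( 19),38/5,22, 28,86.53,97] 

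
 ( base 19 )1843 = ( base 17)2000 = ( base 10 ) 9826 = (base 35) 80q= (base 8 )23142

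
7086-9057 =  - 1971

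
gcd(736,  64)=32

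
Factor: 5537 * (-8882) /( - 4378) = 24589817/2189 = 7^2*  11^( - 1 ) * 113^1*199^( - 1)*4441^1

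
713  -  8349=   -  7636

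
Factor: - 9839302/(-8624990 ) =447241/392045 = 5^(-1)*19^1 *89^( - 1)*881^( - 1 )*23539^1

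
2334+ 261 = 2595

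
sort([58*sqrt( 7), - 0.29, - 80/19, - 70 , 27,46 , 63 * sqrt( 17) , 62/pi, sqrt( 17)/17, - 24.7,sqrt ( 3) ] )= [-70, - 24.7, - 80/19, - 0.29, sqrt( 17) /17 , sqrt( 3 ) , 62/pi,27,  46, 58*sqrt( 7 ),63*sqrt( 17) ] 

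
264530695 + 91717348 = 356248043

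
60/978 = 10/163  =  0.06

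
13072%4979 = 3114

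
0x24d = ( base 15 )294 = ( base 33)hs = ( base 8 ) 1115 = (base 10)589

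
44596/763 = 44596/763 = 58.45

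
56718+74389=131107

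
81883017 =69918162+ 11964855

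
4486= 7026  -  2540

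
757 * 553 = 418621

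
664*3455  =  2294120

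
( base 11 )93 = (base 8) 146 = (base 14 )74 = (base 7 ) 204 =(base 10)102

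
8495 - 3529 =4966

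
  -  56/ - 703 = 56/703= 0.08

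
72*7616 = 548352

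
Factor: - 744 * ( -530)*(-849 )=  - 334777680 =- 2^4*3^2*5^1* 31^1*53^1 * 283^1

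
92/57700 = 23/14425 = 0.00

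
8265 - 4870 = 3395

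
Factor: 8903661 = 3^1 * 13^1*228299^1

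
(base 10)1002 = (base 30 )13c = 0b1111101010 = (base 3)1101010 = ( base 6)4350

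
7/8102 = 7/8102=0.00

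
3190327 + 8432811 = 11623138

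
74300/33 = 2251+17/33  =  2251.52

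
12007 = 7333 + 4674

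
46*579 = 26634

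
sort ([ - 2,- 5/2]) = [-5/2, - 2 ] 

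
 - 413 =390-803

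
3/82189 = 3/82189 = 0.00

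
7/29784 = 7/29784 = 0.00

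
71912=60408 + 11504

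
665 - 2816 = - 2151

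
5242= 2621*2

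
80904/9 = 26968/3 = 8989.33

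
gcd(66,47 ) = 1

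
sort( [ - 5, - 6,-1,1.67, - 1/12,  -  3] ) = [ - 6, - 5, - 3, - 1, - 1/12, 1.67]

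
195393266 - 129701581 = 65691685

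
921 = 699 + 222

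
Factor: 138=2^1*3^1*23^1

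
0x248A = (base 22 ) J74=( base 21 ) 1049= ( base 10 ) 9354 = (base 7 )36162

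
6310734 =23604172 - 17293438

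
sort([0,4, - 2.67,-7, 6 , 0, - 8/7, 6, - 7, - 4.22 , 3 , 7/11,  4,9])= [ - 7 ,-7 ,- 4.22,-2.67, - 8/7, 0,0,7/11,3, 4 , 4, 6, 6, 9]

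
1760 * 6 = 10560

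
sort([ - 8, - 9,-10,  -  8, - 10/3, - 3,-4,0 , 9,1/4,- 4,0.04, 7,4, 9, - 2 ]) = [ -10, - 9, - 8, - 8, - 4, - 4, - 10/3, - 3, - 2,0,0.04,1/4,4,7,9, 9]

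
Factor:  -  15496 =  - 2^3* 13^1*149^1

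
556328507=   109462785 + 446865722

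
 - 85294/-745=114 + 364/745 = 114.49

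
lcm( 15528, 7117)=170808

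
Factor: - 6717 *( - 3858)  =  2^1*3^2  *643^1*2239^1 = 25914186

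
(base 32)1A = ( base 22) 1k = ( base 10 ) 42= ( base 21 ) 20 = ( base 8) 52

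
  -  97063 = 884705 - 981768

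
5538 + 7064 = 12602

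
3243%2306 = 937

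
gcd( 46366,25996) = 194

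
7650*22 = 168300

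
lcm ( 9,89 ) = 801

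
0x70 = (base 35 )37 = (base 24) 4g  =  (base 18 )64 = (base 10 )112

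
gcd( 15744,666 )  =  6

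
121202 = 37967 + 83235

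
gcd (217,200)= 1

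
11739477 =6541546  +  5197931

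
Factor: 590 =2^1 * 5^1*59^1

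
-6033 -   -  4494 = -1539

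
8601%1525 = 976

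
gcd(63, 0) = 63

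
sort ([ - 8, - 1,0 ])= [ - 8,- 1, 0 ] 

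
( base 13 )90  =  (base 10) 117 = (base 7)225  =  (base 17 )6f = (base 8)165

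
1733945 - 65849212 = - 64115267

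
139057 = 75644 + 63413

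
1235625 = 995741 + 239884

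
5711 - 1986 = 3725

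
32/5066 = 16/2533 = 0.01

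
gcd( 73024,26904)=8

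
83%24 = 11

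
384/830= 192/415 =0.46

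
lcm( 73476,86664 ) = 3379896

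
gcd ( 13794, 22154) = 418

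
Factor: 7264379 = 7264379^1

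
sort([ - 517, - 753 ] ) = [  -  753,-517 ] 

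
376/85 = 376/85 = 4.42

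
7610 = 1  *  7610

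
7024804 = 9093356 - 2068552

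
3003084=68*44163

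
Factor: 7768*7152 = 55556736 = 2^7*3^1 * 149^1*971^1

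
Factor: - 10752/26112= - 7/17 = - 7^1*17^( - 1)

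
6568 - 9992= - 3424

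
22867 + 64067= 86934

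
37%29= 8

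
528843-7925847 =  - 7397004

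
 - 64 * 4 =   -  256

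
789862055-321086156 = 468775899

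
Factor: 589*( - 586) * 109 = -2^1*19^1*31^1*109^1*293^1 = - 37621786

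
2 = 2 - 0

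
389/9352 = 389/9352 = 0.04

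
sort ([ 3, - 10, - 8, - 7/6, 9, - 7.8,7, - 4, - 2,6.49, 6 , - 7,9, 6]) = [ - 10,  -  8, - 7.8, - 7, - 4 , - 2,-7/6,3,6, 6 , 6.49,7,9,9 ] 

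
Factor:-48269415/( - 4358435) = 9653883/871687  =  3^1 * 101^1*151^1*211^1*871687^( - 1)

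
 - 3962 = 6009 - 9971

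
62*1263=78306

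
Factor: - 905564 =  - 2^2*  11^2*1871^1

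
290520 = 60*4842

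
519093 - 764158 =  - 245065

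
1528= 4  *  382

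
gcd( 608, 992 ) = 32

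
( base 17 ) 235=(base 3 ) 212111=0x27A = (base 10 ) 634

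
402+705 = 1107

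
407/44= 37/4=9.25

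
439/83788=439/83788 = 0.01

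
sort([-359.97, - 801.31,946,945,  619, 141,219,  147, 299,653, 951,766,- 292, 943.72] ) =[-801.31, - 359.97,-292, 141,147,219,299, 619,653,766 , 943.72, 945 , 946,951]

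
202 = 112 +90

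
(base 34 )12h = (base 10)1241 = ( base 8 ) 2331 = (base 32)16P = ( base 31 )191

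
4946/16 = 309 + 1/8 = 309.12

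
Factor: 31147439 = 173^1 *180043^1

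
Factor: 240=2^4*3^1  *  5^1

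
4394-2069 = 2325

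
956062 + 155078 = 1111140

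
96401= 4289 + 92112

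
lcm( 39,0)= 0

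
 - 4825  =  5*( - 965)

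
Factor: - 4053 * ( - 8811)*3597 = 3^4 * 7^1*11^2  *  89^1*109^1 *193^1 = 128452405851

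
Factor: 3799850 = 2^1*5^2 * 75997^1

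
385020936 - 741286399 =  -  356265463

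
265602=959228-693626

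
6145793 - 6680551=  - 534758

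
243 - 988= -745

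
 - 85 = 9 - 94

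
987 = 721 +266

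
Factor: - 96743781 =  - 3^3*3583103^1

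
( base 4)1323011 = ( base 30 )8MH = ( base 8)17305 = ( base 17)1A46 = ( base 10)7877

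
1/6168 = 1/6168 = 0.00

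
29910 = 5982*5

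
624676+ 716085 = 1340761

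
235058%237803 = 235058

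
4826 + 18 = 4844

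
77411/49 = 1579+40/49 = 1579.82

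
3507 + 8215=11722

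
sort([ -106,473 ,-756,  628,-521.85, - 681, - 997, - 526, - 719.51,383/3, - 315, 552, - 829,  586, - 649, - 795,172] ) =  [ - 997,- 829, - 795, - 756, - 719.51,-681,-649,-526,-521.85,- 315,-106, 383/3,  172, 473 , 552, 586, 628]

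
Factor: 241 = 241^1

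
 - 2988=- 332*9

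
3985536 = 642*6208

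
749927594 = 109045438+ 640882156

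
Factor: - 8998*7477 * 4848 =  - 326163967008= - 2^5 * 3^1*11^1*101^1*409^1*7477^1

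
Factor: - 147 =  - 3^1*7^2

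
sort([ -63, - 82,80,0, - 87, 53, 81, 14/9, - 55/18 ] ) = [ - 87, - 82,  -  63,- 55/18 , 0, 14/9, 53,  80, 81]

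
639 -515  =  124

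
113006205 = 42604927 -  - 70401278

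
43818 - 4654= 39164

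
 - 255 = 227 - 482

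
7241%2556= 2129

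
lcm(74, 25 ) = 1850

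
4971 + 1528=6499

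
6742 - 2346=4396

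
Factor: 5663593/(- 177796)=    - 2^(-2 )*13^1*44449^ ( - 1 )*435661^1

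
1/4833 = 1/4833= 0.00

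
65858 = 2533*26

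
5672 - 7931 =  - 2259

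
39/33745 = 39/33745 = 0.00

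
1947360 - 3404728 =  - 1457368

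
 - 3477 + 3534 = 57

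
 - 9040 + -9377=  - 18417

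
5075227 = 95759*53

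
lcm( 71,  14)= 994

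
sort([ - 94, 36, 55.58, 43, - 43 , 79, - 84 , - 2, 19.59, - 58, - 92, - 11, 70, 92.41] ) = [ - 94, - 92, - 84, - 58, - 43 , - 11 , - 2,19.59, 36, 43,55.58, 70,79,92.41 ] 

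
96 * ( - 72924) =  - 7000704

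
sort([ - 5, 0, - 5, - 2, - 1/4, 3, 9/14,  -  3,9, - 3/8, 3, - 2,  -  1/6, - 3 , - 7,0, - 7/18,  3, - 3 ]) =[ - 7, - 5, - 5, -3, - 3, - 3, - 2,- 2,  -  7/18, - 3/8, - 1/4, - 1/6, 0, 0,9/14,3, 3,  3, 9] 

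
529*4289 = 2268881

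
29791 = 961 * 31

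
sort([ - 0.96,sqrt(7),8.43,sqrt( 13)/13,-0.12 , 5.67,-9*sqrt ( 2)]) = [ - 9*sqrt (2),-0.96, - 0.12 , sqrt ( 13 ) /13,sqrt(  7 ), 5.67,8.43] 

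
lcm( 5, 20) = 20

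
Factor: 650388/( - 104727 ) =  - 216796/34909 = - 2^2*7^( - 1 )*83^1*653^1 * 4987^ ( - 1 )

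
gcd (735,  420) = 105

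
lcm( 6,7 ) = 42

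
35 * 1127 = 39445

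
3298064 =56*58894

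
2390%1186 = 18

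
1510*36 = 54360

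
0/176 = 0 = 0.00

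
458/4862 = 229/2431 = 0.09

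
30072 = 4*7518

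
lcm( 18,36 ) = 36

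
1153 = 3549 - 2396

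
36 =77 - 41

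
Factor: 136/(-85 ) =-8/5 = -2^3*5^ (-1 ) 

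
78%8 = 6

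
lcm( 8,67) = 536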